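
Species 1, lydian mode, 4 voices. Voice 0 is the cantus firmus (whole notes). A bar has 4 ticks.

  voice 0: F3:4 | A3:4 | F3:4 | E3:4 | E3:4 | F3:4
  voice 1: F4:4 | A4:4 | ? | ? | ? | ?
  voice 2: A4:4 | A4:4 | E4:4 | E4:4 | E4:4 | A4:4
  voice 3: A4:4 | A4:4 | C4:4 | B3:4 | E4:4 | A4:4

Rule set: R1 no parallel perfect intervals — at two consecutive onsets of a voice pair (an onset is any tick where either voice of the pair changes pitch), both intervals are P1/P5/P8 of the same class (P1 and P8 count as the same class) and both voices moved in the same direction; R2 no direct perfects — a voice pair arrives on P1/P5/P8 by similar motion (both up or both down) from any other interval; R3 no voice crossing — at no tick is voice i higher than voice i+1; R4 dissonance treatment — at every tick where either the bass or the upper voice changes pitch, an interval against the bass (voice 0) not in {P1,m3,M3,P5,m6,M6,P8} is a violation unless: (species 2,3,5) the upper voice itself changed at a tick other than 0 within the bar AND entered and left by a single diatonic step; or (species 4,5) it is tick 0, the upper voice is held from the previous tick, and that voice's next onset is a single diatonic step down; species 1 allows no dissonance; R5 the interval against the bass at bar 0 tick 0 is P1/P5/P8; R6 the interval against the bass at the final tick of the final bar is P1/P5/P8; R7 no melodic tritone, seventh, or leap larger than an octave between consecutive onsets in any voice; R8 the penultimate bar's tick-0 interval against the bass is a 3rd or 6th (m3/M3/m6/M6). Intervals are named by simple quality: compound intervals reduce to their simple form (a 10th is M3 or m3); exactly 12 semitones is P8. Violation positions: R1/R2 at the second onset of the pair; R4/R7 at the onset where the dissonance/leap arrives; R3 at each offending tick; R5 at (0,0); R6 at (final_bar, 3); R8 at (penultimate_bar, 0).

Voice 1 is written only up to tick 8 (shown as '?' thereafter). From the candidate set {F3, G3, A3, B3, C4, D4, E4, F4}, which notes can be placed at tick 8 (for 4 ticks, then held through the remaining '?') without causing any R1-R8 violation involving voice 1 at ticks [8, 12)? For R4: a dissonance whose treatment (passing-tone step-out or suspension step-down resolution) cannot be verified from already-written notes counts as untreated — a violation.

F3: violates R1,R2,R7
G3: violates R4,R7
A3: violates R2
B3: violates R4,R7
C4: violates R1,R2
D4: legal
E4: violates R1,R4
F4: violates R1,R3

{D4}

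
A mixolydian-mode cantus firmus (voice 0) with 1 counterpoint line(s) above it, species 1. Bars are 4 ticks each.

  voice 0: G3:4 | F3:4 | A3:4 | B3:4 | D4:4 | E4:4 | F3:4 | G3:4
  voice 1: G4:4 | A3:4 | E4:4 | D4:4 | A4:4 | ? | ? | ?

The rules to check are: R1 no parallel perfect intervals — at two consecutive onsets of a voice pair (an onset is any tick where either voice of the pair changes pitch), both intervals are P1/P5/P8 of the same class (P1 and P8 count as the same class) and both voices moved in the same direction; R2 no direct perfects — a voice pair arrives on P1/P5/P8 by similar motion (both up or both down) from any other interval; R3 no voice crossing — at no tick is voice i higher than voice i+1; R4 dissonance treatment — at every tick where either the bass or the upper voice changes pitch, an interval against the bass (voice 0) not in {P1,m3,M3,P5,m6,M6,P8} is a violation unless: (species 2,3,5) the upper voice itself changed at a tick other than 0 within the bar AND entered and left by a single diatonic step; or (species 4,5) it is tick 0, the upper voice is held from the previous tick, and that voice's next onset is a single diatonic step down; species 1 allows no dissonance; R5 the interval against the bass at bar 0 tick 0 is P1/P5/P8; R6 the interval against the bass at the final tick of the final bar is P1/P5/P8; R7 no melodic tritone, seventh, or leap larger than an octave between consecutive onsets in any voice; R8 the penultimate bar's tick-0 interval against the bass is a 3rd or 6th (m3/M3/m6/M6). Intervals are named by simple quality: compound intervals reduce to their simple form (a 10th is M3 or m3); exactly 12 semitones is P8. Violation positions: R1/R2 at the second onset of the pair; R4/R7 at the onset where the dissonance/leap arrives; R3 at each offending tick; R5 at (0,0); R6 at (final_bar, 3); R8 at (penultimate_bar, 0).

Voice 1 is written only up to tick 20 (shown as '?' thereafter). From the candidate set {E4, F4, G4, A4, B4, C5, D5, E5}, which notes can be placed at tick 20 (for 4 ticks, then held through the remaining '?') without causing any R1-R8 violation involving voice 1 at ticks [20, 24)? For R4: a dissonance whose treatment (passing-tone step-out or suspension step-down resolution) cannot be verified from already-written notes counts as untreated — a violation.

E4: legal
F4: violates R4
G4: legal
A4: violates R4
B4: violates R1
C5: legal
D5: violates R4
E5: violates R2

{C5, E4, G4}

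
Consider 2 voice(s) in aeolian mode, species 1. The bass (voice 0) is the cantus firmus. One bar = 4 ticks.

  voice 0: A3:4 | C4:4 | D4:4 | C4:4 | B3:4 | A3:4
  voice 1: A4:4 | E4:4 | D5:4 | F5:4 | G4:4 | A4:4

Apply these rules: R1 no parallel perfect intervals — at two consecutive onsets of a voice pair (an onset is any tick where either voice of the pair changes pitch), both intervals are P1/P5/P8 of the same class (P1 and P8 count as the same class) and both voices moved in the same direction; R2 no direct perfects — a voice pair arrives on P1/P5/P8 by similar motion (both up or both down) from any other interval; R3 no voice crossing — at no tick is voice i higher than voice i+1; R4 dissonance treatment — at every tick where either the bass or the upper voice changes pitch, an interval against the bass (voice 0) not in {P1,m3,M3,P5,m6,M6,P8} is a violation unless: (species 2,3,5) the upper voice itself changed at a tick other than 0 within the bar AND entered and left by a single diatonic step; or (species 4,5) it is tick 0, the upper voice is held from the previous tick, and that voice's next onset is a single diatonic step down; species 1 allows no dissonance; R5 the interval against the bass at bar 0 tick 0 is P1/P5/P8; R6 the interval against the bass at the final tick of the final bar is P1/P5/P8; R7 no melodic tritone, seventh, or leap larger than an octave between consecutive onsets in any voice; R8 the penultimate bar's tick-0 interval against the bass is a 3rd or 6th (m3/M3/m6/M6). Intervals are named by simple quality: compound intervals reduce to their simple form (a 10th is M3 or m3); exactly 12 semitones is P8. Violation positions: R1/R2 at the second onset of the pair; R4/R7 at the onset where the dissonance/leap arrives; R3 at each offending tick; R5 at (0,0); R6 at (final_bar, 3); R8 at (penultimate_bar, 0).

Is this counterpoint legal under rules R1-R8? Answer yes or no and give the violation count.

No (4 violations)

bar 0: v0=A3 v1=A4 (P8)
bar 1: v0=C4 v1=E4 (M3)
bar 2: v0=D4 v1=D5 (P8)
bar 3: v0=C4 v1=F5 (P4)
bar 4: v0=B3 v1=G4 (m6)
bar 5: v0=A3 v1=A4 (P8)
  R2 @ bar2.0: C4/E4 M3 -> D4/D5 P8 similar
  R7 @ bar2.0: E4->D5 leap 10st
  R4 @ bar3.0: C4/F5 P4 untreated
  R7 @ bar4.0: F5->G4 leap 10st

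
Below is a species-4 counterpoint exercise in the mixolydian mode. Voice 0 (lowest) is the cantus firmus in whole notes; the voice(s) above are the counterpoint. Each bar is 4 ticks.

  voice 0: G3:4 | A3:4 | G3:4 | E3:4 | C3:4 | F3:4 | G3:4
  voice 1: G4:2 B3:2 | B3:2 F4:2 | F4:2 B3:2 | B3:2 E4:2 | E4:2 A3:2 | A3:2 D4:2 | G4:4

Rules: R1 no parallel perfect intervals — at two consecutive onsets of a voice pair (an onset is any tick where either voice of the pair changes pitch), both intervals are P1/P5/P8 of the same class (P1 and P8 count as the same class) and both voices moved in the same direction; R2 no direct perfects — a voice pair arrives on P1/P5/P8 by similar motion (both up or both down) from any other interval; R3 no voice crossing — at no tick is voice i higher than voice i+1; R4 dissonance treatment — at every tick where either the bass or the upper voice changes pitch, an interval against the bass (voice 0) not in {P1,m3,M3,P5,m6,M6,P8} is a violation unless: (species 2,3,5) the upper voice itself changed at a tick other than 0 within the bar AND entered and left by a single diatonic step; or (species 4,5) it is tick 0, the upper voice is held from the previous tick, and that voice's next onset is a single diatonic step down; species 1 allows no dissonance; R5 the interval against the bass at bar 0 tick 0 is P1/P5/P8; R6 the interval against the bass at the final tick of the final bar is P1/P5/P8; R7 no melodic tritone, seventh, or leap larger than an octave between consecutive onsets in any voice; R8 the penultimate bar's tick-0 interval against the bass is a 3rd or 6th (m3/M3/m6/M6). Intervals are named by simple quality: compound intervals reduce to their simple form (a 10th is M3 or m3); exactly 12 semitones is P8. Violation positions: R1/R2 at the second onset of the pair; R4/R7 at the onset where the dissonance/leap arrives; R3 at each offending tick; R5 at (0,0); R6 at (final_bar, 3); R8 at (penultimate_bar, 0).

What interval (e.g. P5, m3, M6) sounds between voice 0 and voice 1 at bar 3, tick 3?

P8

voice 0=E3 voice 1=E4 -> P8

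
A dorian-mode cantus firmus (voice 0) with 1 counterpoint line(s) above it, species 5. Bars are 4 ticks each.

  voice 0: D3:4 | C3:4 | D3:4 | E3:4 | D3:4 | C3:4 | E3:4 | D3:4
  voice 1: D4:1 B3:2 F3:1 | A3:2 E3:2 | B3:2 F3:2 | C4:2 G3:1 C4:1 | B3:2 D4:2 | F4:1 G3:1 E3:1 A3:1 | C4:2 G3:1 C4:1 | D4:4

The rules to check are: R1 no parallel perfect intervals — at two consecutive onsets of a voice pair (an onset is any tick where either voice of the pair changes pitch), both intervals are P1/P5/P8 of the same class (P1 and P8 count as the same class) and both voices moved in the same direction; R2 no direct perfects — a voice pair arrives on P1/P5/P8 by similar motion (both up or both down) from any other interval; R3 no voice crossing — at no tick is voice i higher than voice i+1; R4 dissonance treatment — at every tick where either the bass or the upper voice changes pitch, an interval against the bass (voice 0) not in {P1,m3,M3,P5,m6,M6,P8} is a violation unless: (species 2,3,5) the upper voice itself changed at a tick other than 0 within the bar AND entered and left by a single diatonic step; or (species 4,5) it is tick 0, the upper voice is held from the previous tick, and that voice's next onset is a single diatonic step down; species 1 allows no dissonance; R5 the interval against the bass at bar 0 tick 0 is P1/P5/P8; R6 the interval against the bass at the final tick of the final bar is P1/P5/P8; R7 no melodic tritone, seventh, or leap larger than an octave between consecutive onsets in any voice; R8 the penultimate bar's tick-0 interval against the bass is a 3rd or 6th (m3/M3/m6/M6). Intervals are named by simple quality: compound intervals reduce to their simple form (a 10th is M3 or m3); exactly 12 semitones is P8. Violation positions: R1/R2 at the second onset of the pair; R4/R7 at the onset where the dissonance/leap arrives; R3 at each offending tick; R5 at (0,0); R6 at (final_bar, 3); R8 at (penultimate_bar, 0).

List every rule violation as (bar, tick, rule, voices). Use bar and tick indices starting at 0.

bar 0: v0=D3 v1=D4 downbeat P8
bar 1: v0=C3 v1=A3 downbeat M6
bar 2: v0=D3 v1=B3 downbeat M6
bar 3: v0=E3 v1=C4 downbeat m6
bar 4: v0=D3 v1=B3 downbeat M6
bar 5: v0=C3 v1=F4 downbeat P4
bar 6: v0=E3 v1=C4 downbeat m6
bar 7: v0=D3 v1=D4 downbeat P8
  -> R7 @ bar 0 tick 3 v(1,): B3->F3 leap 6st
  -> R7 @ bar 2 tick 2 v(1,): B3->F3 leap 6st
  -> R4 @ bar 5 tick 0 v(0, 1): C3/F4 P4 untreated
  -> R7 @ bar 5 tick 1 v(1,): F4->G3 leap 10st

(0, 3, R7, (1,))
(2, 2, R7, (1,))
(5, 0, R4, (0, 1))
(5, 1, R7, (1,))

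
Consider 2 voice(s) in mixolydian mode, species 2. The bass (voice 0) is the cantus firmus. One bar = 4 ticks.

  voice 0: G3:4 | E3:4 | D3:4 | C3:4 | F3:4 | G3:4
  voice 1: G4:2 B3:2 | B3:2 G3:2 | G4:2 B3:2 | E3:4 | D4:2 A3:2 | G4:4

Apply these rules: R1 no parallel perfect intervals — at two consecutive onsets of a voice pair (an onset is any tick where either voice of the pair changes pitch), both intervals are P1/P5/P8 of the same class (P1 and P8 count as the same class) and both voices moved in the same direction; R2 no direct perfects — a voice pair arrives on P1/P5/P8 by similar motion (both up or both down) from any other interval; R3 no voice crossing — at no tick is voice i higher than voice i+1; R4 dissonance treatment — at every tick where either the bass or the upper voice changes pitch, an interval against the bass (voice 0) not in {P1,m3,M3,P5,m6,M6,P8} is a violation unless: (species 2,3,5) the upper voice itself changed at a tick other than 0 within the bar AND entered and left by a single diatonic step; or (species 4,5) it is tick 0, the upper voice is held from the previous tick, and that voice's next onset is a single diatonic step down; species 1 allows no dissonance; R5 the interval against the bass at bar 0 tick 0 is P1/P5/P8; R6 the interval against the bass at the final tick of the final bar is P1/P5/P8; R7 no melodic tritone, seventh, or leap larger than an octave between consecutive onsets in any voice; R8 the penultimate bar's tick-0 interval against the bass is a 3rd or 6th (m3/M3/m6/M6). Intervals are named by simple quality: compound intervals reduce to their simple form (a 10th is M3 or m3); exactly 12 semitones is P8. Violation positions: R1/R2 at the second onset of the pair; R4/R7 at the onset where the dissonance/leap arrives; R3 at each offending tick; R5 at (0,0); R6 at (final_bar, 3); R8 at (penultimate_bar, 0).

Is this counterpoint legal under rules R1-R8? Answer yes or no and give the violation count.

No (4 violations)

bar 0: v0=G3 v1=G4 (P8)
bar 1: v0=E3 v1=B3 (P5)
bar 2: v0=D3 v1=G4 (P4)
bar 3: v0=C3 v1=E3 (M3)
bar 4: v0=F3 v1=D4 (M6)
bar 5: v0=G3 v1=G4 (P8)
  R4 @ bar2.0: D3/G4 P4 untreated
  R7 @ bar4.0: E3->D4 leap 10st
  R2 @ bar5.0: F3/A3 M3 -> G3/G4 P8 similar
  R7 @ bar5.0: A3->G4 leap 10st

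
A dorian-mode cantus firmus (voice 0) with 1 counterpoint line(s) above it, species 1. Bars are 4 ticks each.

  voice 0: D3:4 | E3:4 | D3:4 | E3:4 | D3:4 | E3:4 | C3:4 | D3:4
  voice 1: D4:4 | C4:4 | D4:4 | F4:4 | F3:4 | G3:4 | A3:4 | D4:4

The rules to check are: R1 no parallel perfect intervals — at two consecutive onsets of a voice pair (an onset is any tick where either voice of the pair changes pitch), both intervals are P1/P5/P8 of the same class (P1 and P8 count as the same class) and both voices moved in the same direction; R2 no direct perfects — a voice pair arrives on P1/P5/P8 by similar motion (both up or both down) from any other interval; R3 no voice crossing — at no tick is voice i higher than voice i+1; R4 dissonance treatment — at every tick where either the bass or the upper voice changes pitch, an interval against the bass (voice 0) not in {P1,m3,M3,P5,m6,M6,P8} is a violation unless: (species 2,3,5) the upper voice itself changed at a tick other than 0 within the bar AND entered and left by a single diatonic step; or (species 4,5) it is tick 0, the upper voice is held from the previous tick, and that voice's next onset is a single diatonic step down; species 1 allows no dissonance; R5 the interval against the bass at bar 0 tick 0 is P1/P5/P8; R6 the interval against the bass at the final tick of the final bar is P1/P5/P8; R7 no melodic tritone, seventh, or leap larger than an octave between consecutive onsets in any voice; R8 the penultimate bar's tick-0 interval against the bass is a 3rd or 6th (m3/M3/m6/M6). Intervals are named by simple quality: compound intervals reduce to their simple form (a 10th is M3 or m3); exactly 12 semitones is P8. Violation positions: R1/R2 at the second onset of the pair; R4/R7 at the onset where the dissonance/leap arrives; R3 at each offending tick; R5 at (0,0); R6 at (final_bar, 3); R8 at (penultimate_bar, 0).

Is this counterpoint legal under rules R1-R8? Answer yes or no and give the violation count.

No (2 violations)

bar 0: v0=D3 v1=D4 (P8)
bar 1: v0=E3 v1=C4 (m6)
bar 2: v0=D3 v1=D4 (P8)
bar 3: v0=E3 v1=F4 (m2)
bar 4: v0=D3 v1=F3 (m3)
bar 5: v0=E3 v1=G3 (m3)
bar 6: v0=C3 v1=A3 (M6)
bar 7: v0=D3 v1=D4 (P8)
  R4 @ bar3.0: E3/F4 m2 untreated
  R2 @ bar7.0: C3/A3 M6 -> D3/D4 P8 similar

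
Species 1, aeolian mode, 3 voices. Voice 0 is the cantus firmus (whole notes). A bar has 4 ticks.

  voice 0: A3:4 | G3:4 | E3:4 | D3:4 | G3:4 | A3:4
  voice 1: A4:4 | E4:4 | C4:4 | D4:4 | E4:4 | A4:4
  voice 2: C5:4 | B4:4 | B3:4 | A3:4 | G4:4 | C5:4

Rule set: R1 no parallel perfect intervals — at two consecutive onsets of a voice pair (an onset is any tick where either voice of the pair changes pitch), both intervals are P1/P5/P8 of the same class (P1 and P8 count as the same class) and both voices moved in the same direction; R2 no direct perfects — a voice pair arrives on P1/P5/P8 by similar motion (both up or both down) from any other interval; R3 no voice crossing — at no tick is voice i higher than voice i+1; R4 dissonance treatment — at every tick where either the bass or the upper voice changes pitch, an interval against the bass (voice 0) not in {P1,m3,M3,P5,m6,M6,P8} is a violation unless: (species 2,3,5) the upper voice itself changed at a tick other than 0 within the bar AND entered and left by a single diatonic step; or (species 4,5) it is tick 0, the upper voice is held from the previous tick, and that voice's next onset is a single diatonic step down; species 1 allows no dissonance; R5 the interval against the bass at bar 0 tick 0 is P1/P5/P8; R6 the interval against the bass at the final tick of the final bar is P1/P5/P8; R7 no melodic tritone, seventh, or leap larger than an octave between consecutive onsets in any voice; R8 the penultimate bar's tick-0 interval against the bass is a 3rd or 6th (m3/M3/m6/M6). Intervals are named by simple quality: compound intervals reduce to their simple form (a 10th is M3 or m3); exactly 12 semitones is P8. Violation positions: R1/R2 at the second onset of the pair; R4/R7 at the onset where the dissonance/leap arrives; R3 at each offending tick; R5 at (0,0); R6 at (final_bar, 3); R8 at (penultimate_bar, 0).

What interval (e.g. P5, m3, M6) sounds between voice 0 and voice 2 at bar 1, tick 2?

M3

voice 0=G3 voice 2=B4 -> M3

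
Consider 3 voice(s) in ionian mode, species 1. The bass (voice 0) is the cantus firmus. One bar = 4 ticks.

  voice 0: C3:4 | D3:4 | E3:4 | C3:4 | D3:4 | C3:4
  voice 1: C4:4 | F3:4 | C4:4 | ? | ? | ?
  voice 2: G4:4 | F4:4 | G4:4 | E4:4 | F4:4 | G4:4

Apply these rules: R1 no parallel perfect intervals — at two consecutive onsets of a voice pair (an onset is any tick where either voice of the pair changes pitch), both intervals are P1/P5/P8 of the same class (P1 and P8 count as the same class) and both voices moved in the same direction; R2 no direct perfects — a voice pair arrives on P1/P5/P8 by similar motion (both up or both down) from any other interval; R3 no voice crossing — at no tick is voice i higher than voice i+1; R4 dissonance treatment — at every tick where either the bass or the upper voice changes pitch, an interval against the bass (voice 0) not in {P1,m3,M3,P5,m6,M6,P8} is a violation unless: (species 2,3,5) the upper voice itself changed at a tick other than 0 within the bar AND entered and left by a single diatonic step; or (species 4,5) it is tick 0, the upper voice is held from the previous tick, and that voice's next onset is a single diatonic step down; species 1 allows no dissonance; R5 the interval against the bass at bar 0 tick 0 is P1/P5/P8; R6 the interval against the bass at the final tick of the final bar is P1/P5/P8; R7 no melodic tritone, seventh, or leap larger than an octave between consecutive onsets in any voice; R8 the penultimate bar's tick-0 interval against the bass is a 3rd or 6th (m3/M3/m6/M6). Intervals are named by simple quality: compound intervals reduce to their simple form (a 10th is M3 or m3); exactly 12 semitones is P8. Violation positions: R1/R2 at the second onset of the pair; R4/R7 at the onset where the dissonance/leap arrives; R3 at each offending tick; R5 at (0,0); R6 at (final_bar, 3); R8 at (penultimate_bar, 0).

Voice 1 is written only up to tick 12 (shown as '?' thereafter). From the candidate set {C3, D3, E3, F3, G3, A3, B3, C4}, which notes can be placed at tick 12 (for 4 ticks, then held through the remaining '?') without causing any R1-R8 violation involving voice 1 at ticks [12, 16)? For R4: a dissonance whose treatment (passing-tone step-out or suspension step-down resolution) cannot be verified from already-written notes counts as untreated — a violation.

C3: violates R2
D3: violates R4,R7
E3: violates R2
F3: violates R4
G3: violates R2
A3: violates R1
B3: violates R4
C4: legal

{C4}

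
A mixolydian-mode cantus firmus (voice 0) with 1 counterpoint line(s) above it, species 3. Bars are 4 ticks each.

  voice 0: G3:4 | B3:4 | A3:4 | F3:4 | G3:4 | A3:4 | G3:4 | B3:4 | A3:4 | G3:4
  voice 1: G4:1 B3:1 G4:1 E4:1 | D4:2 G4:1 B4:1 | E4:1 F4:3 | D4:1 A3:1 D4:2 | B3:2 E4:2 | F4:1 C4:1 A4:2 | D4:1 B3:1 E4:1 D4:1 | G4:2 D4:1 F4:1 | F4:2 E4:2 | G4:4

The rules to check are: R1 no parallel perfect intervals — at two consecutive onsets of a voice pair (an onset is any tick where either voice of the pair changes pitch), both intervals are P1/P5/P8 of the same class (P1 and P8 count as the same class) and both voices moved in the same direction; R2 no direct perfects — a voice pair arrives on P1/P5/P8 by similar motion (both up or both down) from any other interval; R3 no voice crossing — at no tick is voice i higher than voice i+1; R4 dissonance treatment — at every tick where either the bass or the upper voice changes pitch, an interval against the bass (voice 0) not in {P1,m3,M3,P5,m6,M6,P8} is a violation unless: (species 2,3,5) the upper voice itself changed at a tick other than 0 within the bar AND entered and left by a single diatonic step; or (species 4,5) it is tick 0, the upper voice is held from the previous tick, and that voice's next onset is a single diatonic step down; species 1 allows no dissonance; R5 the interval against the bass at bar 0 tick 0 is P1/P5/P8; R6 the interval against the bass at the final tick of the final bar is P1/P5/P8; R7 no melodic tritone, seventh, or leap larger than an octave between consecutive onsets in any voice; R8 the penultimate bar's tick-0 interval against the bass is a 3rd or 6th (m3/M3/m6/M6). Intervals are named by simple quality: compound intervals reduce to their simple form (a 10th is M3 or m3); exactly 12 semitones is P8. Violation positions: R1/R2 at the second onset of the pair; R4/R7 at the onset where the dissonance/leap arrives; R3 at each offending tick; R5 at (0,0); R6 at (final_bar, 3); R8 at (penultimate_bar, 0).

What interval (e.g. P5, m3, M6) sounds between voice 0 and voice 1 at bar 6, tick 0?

voice 0=G3 voice 1=D4 -> P5

P5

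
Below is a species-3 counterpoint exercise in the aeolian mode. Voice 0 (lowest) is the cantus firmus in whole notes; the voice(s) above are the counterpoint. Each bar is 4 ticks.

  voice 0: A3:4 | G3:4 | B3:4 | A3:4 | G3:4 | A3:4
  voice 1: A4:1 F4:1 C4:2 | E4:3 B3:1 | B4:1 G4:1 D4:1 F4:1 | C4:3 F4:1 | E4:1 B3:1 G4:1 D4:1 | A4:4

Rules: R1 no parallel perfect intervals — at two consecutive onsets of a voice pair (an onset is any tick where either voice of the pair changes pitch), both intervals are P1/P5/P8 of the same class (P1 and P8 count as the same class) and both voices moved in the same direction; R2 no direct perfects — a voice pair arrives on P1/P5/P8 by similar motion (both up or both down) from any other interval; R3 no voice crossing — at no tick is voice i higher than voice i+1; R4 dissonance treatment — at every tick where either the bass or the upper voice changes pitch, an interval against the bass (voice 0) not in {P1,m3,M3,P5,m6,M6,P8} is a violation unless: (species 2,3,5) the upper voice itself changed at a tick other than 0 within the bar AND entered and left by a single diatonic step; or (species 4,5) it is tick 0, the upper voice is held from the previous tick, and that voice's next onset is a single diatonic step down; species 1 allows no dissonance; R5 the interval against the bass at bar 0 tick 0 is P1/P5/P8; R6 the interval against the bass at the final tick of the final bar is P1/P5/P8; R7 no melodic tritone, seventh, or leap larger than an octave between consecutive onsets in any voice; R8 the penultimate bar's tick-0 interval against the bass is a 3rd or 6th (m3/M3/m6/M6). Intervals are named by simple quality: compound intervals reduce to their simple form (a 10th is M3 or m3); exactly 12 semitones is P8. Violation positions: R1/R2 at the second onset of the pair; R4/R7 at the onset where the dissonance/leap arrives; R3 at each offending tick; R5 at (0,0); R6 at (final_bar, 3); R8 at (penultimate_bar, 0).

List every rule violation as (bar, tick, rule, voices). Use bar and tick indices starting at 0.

(2, 0, R2, (0, 1))
(2, 3, R4, (0, 1))
(5, 0, R2, (0, 1))

bar 0: v0=A3 v1=A4 downbeat P8
bar 1: v0=G3 v1=E4 downbeat M6
bar 2: v0=B3 v1=B4 downbeat P8
bar 3: v0=A3 v1=C4 downbeat m3
bar 4: v0=G3 v1=E4 downbeat M6
bar 5: v0=A3 v1=A4 downbeat P8
  -> R2 @ bar 2 tick 0 v(0, 1): G3/B3 M3 -> B3/B4 P8 similar
  -> R4 @ bar 2 tick 3 v(0, 1): B3/F4 TT untreated
  -> R2 @ bar 5 tick 0 v(0, 1): G3/D4 P5 -> A3/A4 P8 similar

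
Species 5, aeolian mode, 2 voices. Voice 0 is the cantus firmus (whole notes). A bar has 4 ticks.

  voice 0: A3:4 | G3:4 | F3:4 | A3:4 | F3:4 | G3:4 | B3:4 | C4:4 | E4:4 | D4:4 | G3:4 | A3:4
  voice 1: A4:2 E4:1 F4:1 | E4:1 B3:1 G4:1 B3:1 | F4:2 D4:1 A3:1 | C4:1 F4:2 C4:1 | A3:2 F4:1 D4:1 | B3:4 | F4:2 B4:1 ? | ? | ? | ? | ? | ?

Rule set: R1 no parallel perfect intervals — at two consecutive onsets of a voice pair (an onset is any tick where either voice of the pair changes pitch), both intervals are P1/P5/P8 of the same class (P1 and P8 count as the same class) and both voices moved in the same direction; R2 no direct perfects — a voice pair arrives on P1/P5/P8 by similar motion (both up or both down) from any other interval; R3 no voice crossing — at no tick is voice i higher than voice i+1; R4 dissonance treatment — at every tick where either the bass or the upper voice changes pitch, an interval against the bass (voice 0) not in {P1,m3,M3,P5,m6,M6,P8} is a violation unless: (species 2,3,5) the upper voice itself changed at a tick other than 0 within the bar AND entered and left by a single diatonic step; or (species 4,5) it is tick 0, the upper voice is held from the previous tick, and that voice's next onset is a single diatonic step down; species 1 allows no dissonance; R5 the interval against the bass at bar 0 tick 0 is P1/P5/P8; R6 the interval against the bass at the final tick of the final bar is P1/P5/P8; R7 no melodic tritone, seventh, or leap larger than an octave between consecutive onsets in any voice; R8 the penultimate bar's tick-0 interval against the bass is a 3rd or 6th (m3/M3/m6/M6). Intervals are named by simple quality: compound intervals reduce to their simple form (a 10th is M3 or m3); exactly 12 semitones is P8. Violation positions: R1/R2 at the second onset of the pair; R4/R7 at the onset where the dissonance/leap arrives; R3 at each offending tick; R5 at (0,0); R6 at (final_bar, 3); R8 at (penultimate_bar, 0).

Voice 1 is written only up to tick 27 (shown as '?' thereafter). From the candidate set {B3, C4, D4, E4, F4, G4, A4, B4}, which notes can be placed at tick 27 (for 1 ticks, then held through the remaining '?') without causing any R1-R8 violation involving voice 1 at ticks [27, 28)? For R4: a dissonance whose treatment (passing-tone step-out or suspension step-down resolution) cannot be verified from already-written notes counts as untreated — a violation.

{B3, B4, D4, G4}

B3: legal
C4: violates R4,R7
D4: legal
E4: violates R4
F4: violates R4,R7
G4: legal
A4: violates R4
B4: legal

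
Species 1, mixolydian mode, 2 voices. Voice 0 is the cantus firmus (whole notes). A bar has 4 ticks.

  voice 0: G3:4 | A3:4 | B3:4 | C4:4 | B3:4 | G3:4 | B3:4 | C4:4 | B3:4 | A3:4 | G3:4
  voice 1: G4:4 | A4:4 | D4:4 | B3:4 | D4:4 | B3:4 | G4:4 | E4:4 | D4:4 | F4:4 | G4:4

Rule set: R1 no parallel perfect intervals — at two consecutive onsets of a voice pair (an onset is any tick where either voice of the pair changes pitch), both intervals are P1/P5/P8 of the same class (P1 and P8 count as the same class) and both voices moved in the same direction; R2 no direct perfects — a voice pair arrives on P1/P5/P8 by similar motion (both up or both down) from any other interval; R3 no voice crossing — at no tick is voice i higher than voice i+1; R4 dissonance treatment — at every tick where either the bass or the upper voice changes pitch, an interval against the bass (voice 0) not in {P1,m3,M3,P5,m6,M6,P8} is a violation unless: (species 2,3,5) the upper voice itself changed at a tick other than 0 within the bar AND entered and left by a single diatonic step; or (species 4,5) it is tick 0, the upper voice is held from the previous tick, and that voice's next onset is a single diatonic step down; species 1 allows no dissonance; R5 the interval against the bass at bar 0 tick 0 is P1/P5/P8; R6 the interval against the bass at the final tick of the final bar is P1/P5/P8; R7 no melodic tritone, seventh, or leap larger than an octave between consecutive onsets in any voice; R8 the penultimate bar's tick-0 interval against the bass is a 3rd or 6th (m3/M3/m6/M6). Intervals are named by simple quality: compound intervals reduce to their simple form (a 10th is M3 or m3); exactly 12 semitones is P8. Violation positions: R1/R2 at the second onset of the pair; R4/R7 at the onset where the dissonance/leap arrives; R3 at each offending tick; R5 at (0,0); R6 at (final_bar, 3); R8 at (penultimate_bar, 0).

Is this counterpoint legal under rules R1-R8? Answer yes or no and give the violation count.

bar 0: v0=G3 v1=G4 (P8)
bar 1: v0=A3 v1=A4 (P8)
bar 2: v0=B3 v1=D4 (m3)
bar 3: v0=C4 v1=B3 (m2)
bar 4: v0=B3 v1=D4 (m3)
bar 5: v0=G3 v1=B3 (M3)
bar 6: v0=B3 v1=G4 (m6)
bar 7: v0=C4 v1=E4 (M3)
bar 8: v0=B3 v1=D4 (m3)
bar 9: v0=A3 v1=F4 (m6)
bar 10: v0=G3 v1=G4 (P8)
  R1 @ bar1.0: G3/G4 P8 -> A3/A4 P8 similar
  R3 @ bar3.0: C4 above B3
  R4 @ bar3.0: C4/B3 m2 untreated
  R3 @ bar3.1: C4 above B3
  R3 @ bar3.2: C4 above B3
  R3 @ bar3.3: C4 above B3

No (6 violations)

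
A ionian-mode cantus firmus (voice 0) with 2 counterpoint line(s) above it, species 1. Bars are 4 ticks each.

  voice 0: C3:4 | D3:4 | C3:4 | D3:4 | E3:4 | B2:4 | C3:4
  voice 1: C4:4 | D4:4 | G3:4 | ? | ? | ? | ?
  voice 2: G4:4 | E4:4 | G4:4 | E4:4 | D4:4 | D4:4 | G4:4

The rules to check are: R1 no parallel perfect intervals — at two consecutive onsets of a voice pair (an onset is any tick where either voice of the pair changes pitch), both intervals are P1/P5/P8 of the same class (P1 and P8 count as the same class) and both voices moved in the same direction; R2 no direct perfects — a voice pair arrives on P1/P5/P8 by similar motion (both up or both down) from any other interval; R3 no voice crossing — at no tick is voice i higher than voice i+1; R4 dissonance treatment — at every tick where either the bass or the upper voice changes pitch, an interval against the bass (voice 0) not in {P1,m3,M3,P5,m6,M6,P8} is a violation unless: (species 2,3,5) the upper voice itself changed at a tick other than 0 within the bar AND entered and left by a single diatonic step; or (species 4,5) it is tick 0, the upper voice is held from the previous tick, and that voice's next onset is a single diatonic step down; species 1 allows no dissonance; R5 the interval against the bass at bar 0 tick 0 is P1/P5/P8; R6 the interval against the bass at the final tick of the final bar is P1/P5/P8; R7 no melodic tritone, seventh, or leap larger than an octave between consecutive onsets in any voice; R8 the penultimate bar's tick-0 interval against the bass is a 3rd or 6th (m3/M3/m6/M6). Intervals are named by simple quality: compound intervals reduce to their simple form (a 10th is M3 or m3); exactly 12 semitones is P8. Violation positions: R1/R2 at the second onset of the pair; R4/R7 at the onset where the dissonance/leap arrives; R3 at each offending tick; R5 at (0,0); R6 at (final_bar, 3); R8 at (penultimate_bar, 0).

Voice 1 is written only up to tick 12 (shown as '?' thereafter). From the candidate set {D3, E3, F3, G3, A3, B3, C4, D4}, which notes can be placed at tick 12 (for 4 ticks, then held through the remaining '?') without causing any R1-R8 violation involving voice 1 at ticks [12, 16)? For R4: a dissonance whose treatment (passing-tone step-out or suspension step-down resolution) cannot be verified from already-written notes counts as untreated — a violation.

D3: legal
E3: violates R1,R4
F3: legal
G3: violates R4
A3: violates R1
B3: legal
C4: violates R4
D4: violates R2

{B3, D3, F3}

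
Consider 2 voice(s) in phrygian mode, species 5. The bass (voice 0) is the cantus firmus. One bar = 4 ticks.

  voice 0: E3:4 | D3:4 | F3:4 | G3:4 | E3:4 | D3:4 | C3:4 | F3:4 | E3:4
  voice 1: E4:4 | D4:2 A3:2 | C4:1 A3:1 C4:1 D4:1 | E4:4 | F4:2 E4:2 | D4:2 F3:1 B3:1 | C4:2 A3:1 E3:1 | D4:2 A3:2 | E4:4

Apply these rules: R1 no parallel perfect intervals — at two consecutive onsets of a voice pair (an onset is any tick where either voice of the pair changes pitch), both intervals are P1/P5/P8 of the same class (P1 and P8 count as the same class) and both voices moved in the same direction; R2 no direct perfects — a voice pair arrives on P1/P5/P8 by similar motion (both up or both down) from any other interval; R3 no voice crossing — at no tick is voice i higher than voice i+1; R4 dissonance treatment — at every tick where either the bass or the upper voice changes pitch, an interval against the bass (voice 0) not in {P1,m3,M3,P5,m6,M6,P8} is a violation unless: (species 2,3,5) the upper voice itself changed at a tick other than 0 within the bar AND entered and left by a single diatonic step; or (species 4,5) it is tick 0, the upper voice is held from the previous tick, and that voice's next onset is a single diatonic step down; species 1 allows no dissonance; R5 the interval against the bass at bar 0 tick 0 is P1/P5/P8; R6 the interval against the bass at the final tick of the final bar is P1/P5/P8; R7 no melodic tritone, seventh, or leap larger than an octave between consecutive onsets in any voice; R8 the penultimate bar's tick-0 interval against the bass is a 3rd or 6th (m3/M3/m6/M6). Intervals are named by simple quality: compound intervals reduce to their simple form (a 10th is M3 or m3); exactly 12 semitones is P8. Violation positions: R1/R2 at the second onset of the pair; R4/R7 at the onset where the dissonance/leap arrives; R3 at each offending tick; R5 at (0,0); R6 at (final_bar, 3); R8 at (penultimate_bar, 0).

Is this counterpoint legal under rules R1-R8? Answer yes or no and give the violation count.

No (6 violations)

bar 0: v0=E3 v1=E4 (P8)
bar 1: v0=D3 v1=D4 (P8)
bar 2: v0=F3 v1=C4 (P5)
bar 3: v0=G3 v1=E4 (M6)
bar 4: v0=E3 v1=F4 (m2)
bar 5: v0=D3 v1=D4 (P8)
bar 6: v0=C3 v1=C4 (P8)
bar 7: v0=F3 v1=D4 (M6)
bar 8: v0=E3 v1=E4 (P8)
  R1 @ bar1.0: E3/E4 P8 -> D3/D4 P8 similar
  R1 @ bar2.0: D3/A3 P5 -> F3/C4 P5 similar
  R4 @ bar4.0: E3/F4 m2 untreated
  R1 @ bar5.0: E3/E4 P8 -> D3/D4 P8 similar
  R7 @ bar5.3: F3->B3 leap 6st
  R7 @ bar7.0: E3->D4 leap 10st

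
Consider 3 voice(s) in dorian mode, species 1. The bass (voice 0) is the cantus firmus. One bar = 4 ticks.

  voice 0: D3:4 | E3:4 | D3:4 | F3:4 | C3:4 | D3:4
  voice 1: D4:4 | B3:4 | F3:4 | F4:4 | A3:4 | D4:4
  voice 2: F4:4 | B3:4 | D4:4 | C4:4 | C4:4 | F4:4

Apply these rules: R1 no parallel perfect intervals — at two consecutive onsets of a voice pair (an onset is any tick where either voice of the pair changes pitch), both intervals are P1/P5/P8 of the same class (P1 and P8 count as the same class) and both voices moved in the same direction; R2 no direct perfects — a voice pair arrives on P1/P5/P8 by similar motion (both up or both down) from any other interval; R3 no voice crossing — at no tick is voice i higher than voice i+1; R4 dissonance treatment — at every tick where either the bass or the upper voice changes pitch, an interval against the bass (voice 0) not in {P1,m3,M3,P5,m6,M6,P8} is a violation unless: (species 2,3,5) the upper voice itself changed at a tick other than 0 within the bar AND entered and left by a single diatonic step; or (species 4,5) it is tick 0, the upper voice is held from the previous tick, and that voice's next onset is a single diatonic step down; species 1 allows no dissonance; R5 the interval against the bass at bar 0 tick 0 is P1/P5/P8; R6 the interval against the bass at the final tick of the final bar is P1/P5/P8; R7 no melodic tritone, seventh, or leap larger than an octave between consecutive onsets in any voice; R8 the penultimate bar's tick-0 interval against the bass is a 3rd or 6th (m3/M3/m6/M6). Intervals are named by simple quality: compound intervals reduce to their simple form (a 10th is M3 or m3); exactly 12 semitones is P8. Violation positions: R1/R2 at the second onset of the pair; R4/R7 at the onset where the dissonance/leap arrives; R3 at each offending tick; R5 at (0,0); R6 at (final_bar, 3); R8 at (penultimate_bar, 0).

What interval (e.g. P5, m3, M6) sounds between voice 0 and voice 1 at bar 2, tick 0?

m3

voice 0=D3 voice 1=F3 -> m3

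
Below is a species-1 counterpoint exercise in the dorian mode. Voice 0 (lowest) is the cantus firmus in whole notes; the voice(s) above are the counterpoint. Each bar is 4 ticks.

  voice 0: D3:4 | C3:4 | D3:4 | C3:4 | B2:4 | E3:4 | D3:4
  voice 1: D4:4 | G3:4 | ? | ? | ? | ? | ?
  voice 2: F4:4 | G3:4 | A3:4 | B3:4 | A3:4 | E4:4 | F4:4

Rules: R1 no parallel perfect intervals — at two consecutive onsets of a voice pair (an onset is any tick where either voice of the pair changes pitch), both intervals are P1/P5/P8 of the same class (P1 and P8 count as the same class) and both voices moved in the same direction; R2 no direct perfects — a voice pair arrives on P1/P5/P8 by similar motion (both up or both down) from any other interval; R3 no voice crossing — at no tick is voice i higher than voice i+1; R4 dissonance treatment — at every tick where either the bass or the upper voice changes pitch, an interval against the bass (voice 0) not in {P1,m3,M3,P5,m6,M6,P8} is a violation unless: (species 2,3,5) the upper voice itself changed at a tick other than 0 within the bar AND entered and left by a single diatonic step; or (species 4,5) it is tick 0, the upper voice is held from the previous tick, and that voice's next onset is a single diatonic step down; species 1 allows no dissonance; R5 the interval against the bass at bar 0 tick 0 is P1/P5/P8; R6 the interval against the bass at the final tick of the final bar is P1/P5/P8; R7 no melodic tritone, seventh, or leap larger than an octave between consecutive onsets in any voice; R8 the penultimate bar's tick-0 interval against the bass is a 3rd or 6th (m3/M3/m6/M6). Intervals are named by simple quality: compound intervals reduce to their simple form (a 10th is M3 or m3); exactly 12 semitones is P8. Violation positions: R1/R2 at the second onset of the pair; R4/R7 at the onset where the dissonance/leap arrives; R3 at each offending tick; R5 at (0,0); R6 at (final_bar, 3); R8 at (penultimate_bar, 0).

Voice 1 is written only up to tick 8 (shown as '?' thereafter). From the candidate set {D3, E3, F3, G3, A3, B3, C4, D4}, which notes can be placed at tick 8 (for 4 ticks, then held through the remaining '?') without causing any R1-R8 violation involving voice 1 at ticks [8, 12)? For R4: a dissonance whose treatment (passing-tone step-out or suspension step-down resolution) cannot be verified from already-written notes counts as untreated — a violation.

{D3, F3}

D3: legal
E3: violates R4
F3: legal
G3: violates R4
A3: violates R1
B3: violates R3
C4: violates R3,R4
D4: violates R2,R3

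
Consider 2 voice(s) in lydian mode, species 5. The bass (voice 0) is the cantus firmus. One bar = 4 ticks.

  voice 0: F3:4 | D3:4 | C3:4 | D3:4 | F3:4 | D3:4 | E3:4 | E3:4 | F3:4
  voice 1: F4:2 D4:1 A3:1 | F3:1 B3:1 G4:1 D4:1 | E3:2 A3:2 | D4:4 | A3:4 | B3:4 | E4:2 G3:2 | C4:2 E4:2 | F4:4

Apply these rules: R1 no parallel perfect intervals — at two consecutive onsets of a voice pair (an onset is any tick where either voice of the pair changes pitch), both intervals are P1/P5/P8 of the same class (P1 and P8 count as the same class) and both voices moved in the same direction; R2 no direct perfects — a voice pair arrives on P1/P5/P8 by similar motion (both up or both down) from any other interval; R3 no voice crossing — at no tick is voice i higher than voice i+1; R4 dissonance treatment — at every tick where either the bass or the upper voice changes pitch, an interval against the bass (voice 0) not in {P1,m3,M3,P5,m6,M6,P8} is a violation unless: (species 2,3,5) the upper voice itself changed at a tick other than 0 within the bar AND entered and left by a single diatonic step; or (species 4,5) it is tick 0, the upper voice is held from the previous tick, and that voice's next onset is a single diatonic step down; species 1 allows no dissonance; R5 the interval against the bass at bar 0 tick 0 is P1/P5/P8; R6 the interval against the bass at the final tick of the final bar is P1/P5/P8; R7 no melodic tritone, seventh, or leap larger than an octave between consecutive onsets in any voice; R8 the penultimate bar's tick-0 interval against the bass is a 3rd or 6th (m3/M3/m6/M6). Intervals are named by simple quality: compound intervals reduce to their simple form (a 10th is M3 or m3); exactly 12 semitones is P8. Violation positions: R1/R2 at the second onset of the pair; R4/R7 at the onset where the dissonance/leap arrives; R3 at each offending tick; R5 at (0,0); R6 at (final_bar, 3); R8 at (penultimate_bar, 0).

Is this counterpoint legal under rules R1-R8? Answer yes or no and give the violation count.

bar 0: v0=F3 v1=F4 (P8)
bar 1: v0=D3 v1=F3 (m3)
bar 2: v0=C3 v1=E3 (M3)
bar 3: v0=D3 v1=D4 (P8)
bar 4: v0=F3 v1=A3 (M3)
bar 5: v0=D3 v1=B3 (M6)
bar 6: v0=E3 v1=E4 (P8)
bar 7: v0=E3 v1=C4 (m6)
bar 8: v0=F3 v1=F4 (P8)
  R7 @ bar1.1: F3->B3 leap 6st
  R4 @ bar1.2: D3/G4 P4 untreated
  R7 @ bar2.0: D4->E3 leap 10st
  R2 @ bar3.0: C3/A3 M6 -> D3/D4 P8 similar
  R2 @ bar6.0: D3/B3 M6 -> E3/E4 P8 similar
  R1 @ bar8.0: E3/E4 P8 -> F3/F4 P8 similar

No (6 violations)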